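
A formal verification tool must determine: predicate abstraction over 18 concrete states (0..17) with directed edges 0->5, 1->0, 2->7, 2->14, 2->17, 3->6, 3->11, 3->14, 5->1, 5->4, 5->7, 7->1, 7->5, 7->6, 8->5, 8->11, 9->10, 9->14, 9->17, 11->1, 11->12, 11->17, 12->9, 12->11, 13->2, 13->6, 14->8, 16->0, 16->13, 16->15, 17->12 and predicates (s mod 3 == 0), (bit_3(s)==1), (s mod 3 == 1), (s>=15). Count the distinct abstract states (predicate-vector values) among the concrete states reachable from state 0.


BFS from 0:
Concrete reachable: {0, 1, 4, 5, 6, 7}
Abstract via predicates (s mod 3 == 0), (bit_3(s)==1), (s mod 3 == 1), (s>=15):
  (0,0,0,0) <- {5}
  (0,0,1,0) <- {1, 4, 7}
  (1,0,0,0) <- {0, 6}
Distinct abstract states = 3

3


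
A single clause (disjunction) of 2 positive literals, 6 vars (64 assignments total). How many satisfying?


Step 1: Total=2^6=64
Step 2: Unsat when all 2 false: 2^4=16
Step 3: Sat=64-16=48

48


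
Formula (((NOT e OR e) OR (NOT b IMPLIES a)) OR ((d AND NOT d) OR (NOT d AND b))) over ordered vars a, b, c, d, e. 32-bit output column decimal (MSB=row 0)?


Formula: (((NOT e OR e) OR (NOT b IMPLIES a)) OR ((d AND NOT d) OR (NOT d AND b))) over a, b, c, d, e (32 rows)
Evaluate each row (bits = a,b,c,d,e, MSB first):
  row 0 [00000]: (((NOT 0 OR 0) OR (NOT 0 IMPLIES 0)) OR ((0 AND NOT 0) OR (NOT 0 AND 0))) -> 1
  row 1 [00001]: (((NOT 1 OR 1) OR (NOT 0 IMPLIES 0)) OR ((0 AND NOT 0) OR (NOT 0 AND 0))) -> 1
  row 2 [00010]: (((NOT 0 OR 0) OR (NOT 0 IMPLIES 0)) OR ((1 AND NOT 1) OR (NOT 1 AND 0))) -> 1
  row 3 [00011]: (((NOT 1 OR 1) OR (NOT 0 IMPLIES 0)) OR ((1 AND NOT 1) OR (NOT 1 AND 0))) -> 1
  row 4 [00100]: (((NOT 0 OR 0) OR (NOT 0 IMPLIES 0)) OR ((0 AND NOT 0) OR (NOT 0 AND 0))) -> 1
  row 5 [00101]: (((NOT 1 OR 1) OR (NOT 0 IMPLIES 0)) OR ((0 AND NOT 0) OR (NOT 0 AND 0))) -> 1
  row 6 [00110]: (((NOT 0 OR 0) OR (NOT 0 IMPLIES 0)) OR ((1 AND NOT 1) OR (NOT 1 AND 0))) -> 1
  row 7 [00111]: (((NOT 1 OR 1) OR (NOT 0 IMPLIES 0)) OR ((1 AND NOT 1) OR (NOT 1 AND 0))) -> 1
  row 8 [01000]: (((NOT 0 OR 0) OR (NOT 1 IMPLIES 0)) OR ((0 AND NOT 0) OR (NOT 0 AND 1))) -> 1
  row 9 [01001]: (((NOT 1 OR 1) OR (NOT 1 IMPLIES 0)) OR ((0 AND NOT 0) OR (NOT 0 AND 1))) -> 1
  row 10 [01010]: (((NOT 0 OR 0) OR (NOT 1 IMPLIES 0)) OR ((1 AND NOT 1) OR (NOT 1 AND 1))) -> 1
  row 11 [01011]: (((NOT 1 OR 1) OR (NOT 1 IMPLIES 0)) OR ((1 AND NOT 1) OR (NOT 1 AND 1))) -> 1
  row 12 [01100]: (((NOT 0 OR 0) OR (NOT 1 IMPLIES 0)) OR ((0 AND NOT 0) OR (NOT 0 AND 1))) -> 1
  row 13 [01101]: (((NOT 1 OR 1) OR (NOT 1 IMPLIES 0)) OR ((0 AND NOT 0) OR (NOT 0 AND 1))) -> 1
  row 14 [01110]: (((NOT 0 OR 0) OR (NOT 1 IMPLIES 0)) OR ((1 AND NOT 1) OR (NOT 1 AND 1))) -> 1
  row 15 [01111]: (((NOT 1 OR 1) OR (NOT 1 IMPLIES 0)) OR ((1 AND NOT 1) OR (NOT 1 AND 1))) -> 1
  row 16 [10000]: (((NOT 0 OR 0) OR (NOT 0 IMPLIES 1)) OR ((0 AND NOT 0) OR (NOT 0 AND 0))) -> 1
  row 17 [10001]: (((NOT 1 OR 1) OR (NOT 0 IMPLIES 1)) OR ((0 AND NOT 0) OR (NOT 0 AND 0))) -> 1
  row 18 [10010]: (((NOT 0 OR 0) OR (NOT 0 IMPLIES 1)) OR ((1 AND NOT 1) OR (NOT 1 AND 0))) -> 1
  row 19 [10011]: (((NOT 1 OR 1) OR (NOT 0 IMPLIES 1)) OR ((1 AND NOT 1) OR (NOT 1 AND 0))) -> 1
  row 20 [10100]: (((NOT 0 OR 0) OR (NOT 0 IMPLIES 1)) OR ((0 AND NOT 0) OR (NOT 0 AND 0))) -> 1
  row 21 [10101]: (((NOT 1 OR 1) OR (NOT 0 IMPLIES 1)) OR ((0 AND NOT 0) OR (NOT 0 AND 0))) -> 1
  row 22 [10110]: (((NOT 0 OR 0) OR (NOT 0 IMPLIES 1)) OR ((1 AND NOT 1) OR (NOT 1 AND 0))) -> 1
  row 23 [10111]: (((NOT 1 OR 1) OR (NOT 0 IMPLIES 1)) OR ((1 AND NOT 1) OR (NOT 1 AND 0))) -> 1
  row 24 [11000]: (((NOT 0 OR 0) OR (NOT 1 IMPLIES 1)) OR ((0 AND NOT 0) OR (NOT 0 AND 1))) -> 1
  row 25 [11001]: (((NOT 1 OR 1) OR (NOT 1 IMPLIES 1)) OR ((0 AND NOT 0) OR (NOT 0 AND 1))) -> 1
  row 26 [11010]: (((NOT 0 OR 0) OR (NOT 1 IMPLIES 1)) OR ((1 AND NOT 1) OR (NOT 1 AND 1))) -> 1
  row 27 [11011]: (((NOT 1 OR 1) OR (NOT 1 IMPLIES 1)) OR ((1 AND NOT 1) OR (NOT 1 AND 1))) -> 1
  row 28 [11100]: (((NOT 0 OR 0) OR (NOT 1 IMPLIES 1)) OR ((0 AND NOT 0) OR (NOT 0 AND 1))) -> 1
  row 29 [11101]: (((NOT 1 OR 1) OR (NOT 1 IMPLIES 1)) OR ((0 AND NOT 0) OR (NOT 0 AND 1))) -> 1
  row 30 [11110]: (((NOT 0 OR 0) OR (NOT 1 IMPLIES 1)) OR ((1 AND NOT 1) OR (NOT 1 AND 1))) -> 1
  row 31 [11111]: (((NOT 1 OR 1) OR (NOT 1 IMPLIES 1)) OR ((1 AND NOT 1) OR (NOT 1 AND 1))) -> 1
Full result column, 4 rows per line (a,b,c fixed per line; d,e runs 00..11 left to right):
  rows 0-3 [a,b,c=000]: 1111  = hex F
  rows 4-7 [a,b,c=001]: 1111  = hex F
  rows 8-11 [a,b,c=010]: 1111  = hex F
  rows 12-15 [a,b,c=011]: 1111  = hex F
  rows 16-19 [a,b,c=100]: 1111  = hex F
  rows 20-23 [a,b,c=101]: 1111  = hex F
  rows 24-27 [a,b,c=110]: 1111  = hex F
  rows 28-31 [a,b,c=111]: 1111  = hex F
Output column (row 0 .. row 31) = 11111111111111111111111111111111
Output column grouped in 4s = 1111 1111 1111 1111 1111 1111 1111 1111 = 0xFFFFFFFF
Convert to decimal digit by digit (value = value*16 + digit):
  F -> 15
  15*16 + 15 (F) = 255
  255*16 + 15 (F) = 4095
  4095*16 + 15 (F) = 65535
  65535*16 + 15 (F) = 1048575
  1048575*16 + 15 (F) = 16777215
  16777215*16 + 15 (F) = 268435455
  268435455*16 + 15 (F) = 4294967295
Decimal = 4294967295

4294967295


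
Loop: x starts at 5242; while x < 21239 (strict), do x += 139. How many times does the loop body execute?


Step 1: x goes from 5242 toward 21239 by 139; the body runs while x<21239, so iterations = ceil((bound-start)/step)
Step 2: Distance=15997
Step 3: ceil(15997/139)=116

116


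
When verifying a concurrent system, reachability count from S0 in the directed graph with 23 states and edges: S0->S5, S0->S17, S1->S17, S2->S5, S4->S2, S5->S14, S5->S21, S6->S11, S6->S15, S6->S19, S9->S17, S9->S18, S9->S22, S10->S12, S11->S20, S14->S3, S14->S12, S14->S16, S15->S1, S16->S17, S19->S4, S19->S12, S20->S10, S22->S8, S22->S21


BFS from S0:
  layer 0: {S0}
  layer 1: {S5, S17}
  layer 2: {S14, S21}
  layer 3: {S3, S12, S16}
Reachable set: {S0, S3, S5, S12, S14, S16, S17, S21}
Count = 8

8


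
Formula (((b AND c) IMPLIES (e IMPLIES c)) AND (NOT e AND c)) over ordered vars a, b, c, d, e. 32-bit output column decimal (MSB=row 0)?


Formula: (((b AND c) IMPLIES (e IMPLIES c)) AND (NOT e AND c)) over a, b, c, d, e (32 rows)
Evaluate each row (bits = a,b,c,d,e, MSB first):
  row 0 [00000]: (((0 AND 0) IMPLIES (0 IMPLIES 0)) AND (NOT 0 AND 0)) -> 0
  row 1 [00001]: (((0 AND 0) IMPLIES (1 IMPLIES 0)) AND (NOT 1 AND 0)) -> 0
  row 2 [00010]: (((0 AND 0) IMPLIES (0 IMPLIES 0)) AND (NOT 0 AND 0)) -> 0
  row 3 [00011]: (((0 AND 0) IMPLIES (1 IMPLIES 0)) AND (NOT 1 AND 0)) -> 0
  row 4 [00100]: (((0 AND 1) IMPLIES (0 IMPLIES 1)) AND (NOT 0 AND 1)) -> 1
  row 5 [00101]: (((0 AND 1) IMPLIES (1 IMPLIES 1)) AND (NOT 1 AND 1)) -> 0
  row 6 [00110]: (((0 AND 1) IMPLIES (0 IMPLIES 1)) AND (NOT 0 AND 1)) -> 1
  row 7 [00111]: (((0 AND 1) IMPLIES (1 IMPLIES 1)) AND (NOT 1 AND 1)) -> 0
  row 8 [01000]: (((1 AND 0) IMPLIES (0 IMPLIES 0)) AND (NOT 0 AND 0)) -> 0
  row 9 [01001]: (((1 AND 0) IMPLIES (1 IMPLIES 0)) AND (NOT 1 AND 0)) -> 0
  row 10 [01010]: (((1 AND 0) IMPLIES (0 IMPLIES 0)) AND (NOT 0 AND 0)) -> 0
  row 11 [01011]: (((1 AND 0) IMPLIES (1 IMPLIES 0)) AND (NOT 1 AND 0)) -> 0
  row 12 [01100]: (((1 AND 1) IMPLIES (0 IMPLIES 1)) AND (NOT 0 AND 1)) -> 1
  row 13 [01101]: (((1 AND 1) IMPLIES (1 IMPLIES 1)) AND (NOT 1 AND 1)) -> 0
  row 14 [01110]: (((1 AND 1) IMPLIES (0 IMPLIES 1)) AND (NOT 0 AND 1)) -> 1
  row 15 [01111]: (((1 AND 1) IMPLIES (1 IMPLIES 1)) AND (NOT 1 AND 1)) -> 0
  row 16 [10000]: (((0 AND 0) IMPLIES (0 IMPLIES 0)) AND (NOT 0 AND 0)) -> 0
  row 17 [10001]: (((0 AND 0) IMPLIES (1 IMPLIES 0)) AND (NOT 1 AND 0)) -> 0
  row 18 [10010]: (((0 AND 0) IMPLIES (0 IMPLIES 0)) AND (NOT 0 AND 0)) -> 0
  row 19 [10011]: (((0 AND 0) IMPLIES (1 IMPLIES 0)) AND (NOT 1 AND 0)) -> 0
  row 20 [10100]: (((0 AND 1) IMPLIES (0 IMPLIES 1)) AND (NOT 0 AND 1)) -> 1
  row 21 [10101]: (((0 AND 1) IMPLIES (1 IMPLIES 1)) AND (NOT 1 AND 1)) -> 0
  row 22 [10110]: (((0 AND 1) IMPLIES (0 IMPLIES 1)) AND (NOT 0 AND 1)) -> 1
  row 23 [10111]: (((0 AND 1) IMPLIES (1 IMPLIES 1)) AND (NOT 1 AND 1)) -> 0
  row 24 [11000]: (((1 AND 0) IMPLIES (0 IMPLIES 0)) AND (NOT 0 AND 0)) -> 0
  row 25 [11001]: (((1 AND 0) IMPLIES (1 IMPLIES 0)) AND (NOT 1 AND 0)) -> 0
  row 26 [11010]: (((1 AND 0) IMPLIES (0 IMPLIES 0)) AND (NOT 0 AND 0)) -> 0
  row 27 [11011]: (((1 AND 0) IMPLIES (1 IMPLIES 0)) AND (NOT 1 AND 0)) -> 0
  row 28 [11100]: (((1 AND 1) IMPLIES (0 IMPLIES 1)) AND (NOT 0 AND 1)) -> 1
  row 29 [11101]: (((1 AND 1) IMPLIES (1 IMPLIES 1)) AND (NOT 1 AND 1)) -> 0
  row 30 [11110]: (((1 AND 1) IMPLIES (0 IMPLIES 1)) AND (NOT 0 AND 1)) -> 1
  row 31 [11111]: (((1 AND 1) IMPLIES (1 IMPLIES 1)) AND (NOT 1 AND 1)) -> 0
Full result column, 4 rows per line (a,b,c fixed per line; d,e runs 00..11 left to right):
  rows 0-3 [a,b,c=000]: 0000  = hex 0
  rows 4-7 [a,b,c=001]: 1010  = hex A
  rows 8-11 [a,b,c=010]: 0000  = hex 0
  rows 12-15 [a,b,c=011]: 1010  = hex A
  rows 16-19 [a,b,c=100]: 0000  = hex 0
  rows 20-23 [a,b,c=101]: 1010  = hex A
  rows 24-27 [a,b,c=110]: 0000  = hex 0
  rows 28-31 [a,b,c=111]: 1010  = hex A
Output column (row 0 .. row 31) = 00001010000010100000101000001010
Output column grouped in 4s = 0000 1010 0000 1010 0000 1010 0000 1010 = 0x0A0A0A0A
Convert to decimal digit by digit (value = value*16 + digit):
  0 -> 0
  0*16 + 10 (A) = 10
  10*16 + 0 = 160
  160*16 + 10 (A) = 2570
  2570*16 + 0 = 41120
  41120*16 + 10 (A) = 657930
  657930*16 + 0 = 10526880
  10526880*16 + 10 (A) = 168430090
Decimal = 168430090

168430090


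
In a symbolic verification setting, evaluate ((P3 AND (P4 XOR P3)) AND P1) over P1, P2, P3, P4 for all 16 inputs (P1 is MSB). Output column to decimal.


Formula: ((P3 AND (P4 XOR P3)) AND P1) over P1, P2, P3, P4 (16 rows)
Evaluate each row (bits = P1,P2,P3,P4, MSB first):
  row 0 [0000]: ((0 AND (0 XOR 0)) AND 0) -> 0
  row 1 [0001]: ((0 AND (1 XOR 0)) AND 0) -> 0
  row 2 [0010]: ((1 AND (0 XOR 1)) AND 0) -> 0
  row 3 [0011]: ((1 AND (1 XOR 1)) AND 0) -> 0
  row 4 [0100]: ((0 AND (0 XOR 0)) AND 0) -> 0
  row 5 [0101]: ((0 AND (1 XOR 0)) AND 0) -> 0
  row 6 [0110]: ((1 AND (0 XOR 1)) AND 0) -> 0
  row 7 [0111]: ((1 AND (1 XOR 1)) AND 0) -> 0
  row 8 [1000]: ((0 AND (0 XOR 0)) AND 1) -> 0
  row 9 [1001]: ((0 AND (1 XOR 0)) AND 1) -> 0
  row 10 [1010]: ((1 AND (0 XOR 1)) AND 1) -> 1
  row 11 [1011]: ((1 AND (1 XOR 1)) AND 1) -> 0
  row 12 [1100]: ((0 AND (0 XOR 0)) AND 1) -> 0
  row 13 [1101]: ((0 AND (1 XOR 0)) AND 1) -> 0
  row 14 [1110]: ((1 AND (0 XOR 1)) AND 1) -> 1
  row 15 [1111]: ((1 AND (1 XOR 1)) AND 1) -> 0
Full result column, 4 rows per line (P1,P2 fixed per line; P3,P4 runs 00..11 left to right):
  rows 0-3 [P1,P2=00]: 0000  = hex 0
  rows 4-7 [P1,P2=01]: 0000  = hex 0
  rows 8-11 [P1,P2=10]: 0010  = hex 2
  rows 12-15 [P1,P2=11]: 0010  = hex 2
Output column (row 0 .. row 15) = 0000000000100010
Output column grouped in 4s = 0000 0000 0010 0010 = 0x0022
Convert to decimal digit by digit (value = value*16 + digit):
  0 -> 0
  0*16 + 0 = 0
  0*16 + 2 = 2
  2*16 + 2 = 34
Decimal = 34

34


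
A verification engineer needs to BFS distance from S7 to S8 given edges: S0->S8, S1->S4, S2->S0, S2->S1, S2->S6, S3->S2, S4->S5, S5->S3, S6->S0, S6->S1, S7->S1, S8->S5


BFS layer-by-layer from S7:
  dist 0: {S7}
  dist 1: {S1}
  dist 2: {S4}
  dist 3: {S5}
  dist 4: {S3}
  dist 5: {S2}
  dist 6: {S0, S6}
  dist 7: {S8}
  -> S8 reached at distance 7
Shortest path length = 7

7


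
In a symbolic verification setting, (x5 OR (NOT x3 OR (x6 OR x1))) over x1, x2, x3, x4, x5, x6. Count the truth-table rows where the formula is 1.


Formula: (x5 OR (NOT x3 OR (x6 OR x1))) over 6 vars (64 rows)
Evaluate each row (x1, x2, x3, x4, x5, x6 as bits, MSB first):
  row 0 [000000]: (0 OR (NOT 0 OR (0 OR 0))) -> 1
  row 1 [000001]: (0 OR (NOT 0 OR (1 OR 0))) -> 1
  row 2 [000010]: (1 OR (NOT 0 OR (0 OR 0))) -> 1
  row 3 [000011]: (1 OR (NOT 0 OR (1 OR 0))) -> 1
  row 4 [000100]: (0 OR (NOT 0 OR (0 OR 0))) -> 1
  (every remaining row is evaluated the same way; all 64 results are listed next)
Full result column, 8 rows per line (x1,x2,x3 fixed per line; x4,x5,x6 runs 000..111 left to right):
  rows 0-7 [x1,x2,x3=000]: 11111111  (ones: 8)
  rows 8-15 [x1,x2,x3=001]: 01110111  (ones: 6)
  rows 16-23 [x1,x2,x3=010]: 11111111  (ones: 8)
  rows 24-31 [x1,x2,x3=011]: 01110111  (ones: 6)
  rows 32-39 [x1,x2,x3=100]: 11111111  (ones: 8)
  rows 40-47 [x1,x2,x3=101]: 11111111  (ones: 8)
  rows 48-55 [x1,x2,x3=110]: 11111111  (ones: 8)
  rows 56-63 [x1,x2,x3=111]: 11111111  (ones: 8)
Count of 1-rows = 8+6+8+6+8+8+8+8 = 60

60


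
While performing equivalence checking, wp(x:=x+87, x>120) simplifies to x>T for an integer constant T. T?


Formula: wp(x:=E, P) = P[E/x] (substitute E for x in postcondition)
Step 1: Postcondition: x>120
Step 2: Substitute x+87 for x: x+87>120
Step 3: Solve for x: x > 120-87 = 33

33


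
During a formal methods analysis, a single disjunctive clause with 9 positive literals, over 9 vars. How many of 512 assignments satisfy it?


Step 1: Total=2^9=512
Step 2: Unsat when all 9 false: 2^0=1
Step 3: Sat=512-1=511

511


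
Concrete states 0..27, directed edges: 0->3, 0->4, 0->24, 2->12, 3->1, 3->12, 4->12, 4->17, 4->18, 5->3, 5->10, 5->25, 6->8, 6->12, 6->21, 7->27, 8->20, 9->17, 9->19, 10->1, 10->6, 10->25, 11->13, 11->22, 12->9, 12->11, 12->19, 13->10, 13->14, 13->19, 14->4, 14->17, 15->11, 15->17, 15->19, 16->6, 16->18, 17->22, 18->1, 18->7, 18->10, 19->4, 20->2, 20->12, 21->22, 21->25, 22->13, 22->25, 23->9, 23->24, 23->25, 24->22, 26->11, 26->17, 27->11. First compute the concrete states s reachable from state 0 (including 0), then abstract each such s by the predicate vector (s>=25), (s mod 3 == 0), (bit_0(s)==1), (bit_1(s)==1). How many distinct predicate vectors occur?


BFS from 0:
Concrete reachable: {0, 1, 2, 3, 4, 6, 7, 8, 9, 10, 11, 12, 13, 14, 17, 18, 19, 20, 21, 22, 24, 25, 27}
Abstract via predicates (s>=25), (s mod 3 == 0), (bit_0(s)==1), (bit_1(s)==1):
  (0,0,0,0) <- {4, 8, 20}
  (0,0,0,1) <- {2, 10, 14, 22}
  (0,0,1,0) <- {1, 13, 17}
  (0,0,1,1) <- {7, 11, 19}
  (0,1,0,0) <- {0, 12, 24}
  (0,1,0,1) <- {6, 18}
  (0,1,1,0) <- {9, 21}
  (0,1,1,1) <- {3}
  (1,0,1,0) <- {25}
  (1,1,1,1) <- {27}
Distinct abstract states = 10

10


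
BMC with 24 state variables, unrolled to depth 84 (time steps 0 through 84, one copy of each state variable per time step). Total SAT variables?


BMC unrolls to depth k, creating one copy of each state var for steps 0..k.
Step count = 84 + 1 = 85 (steps 0 through 84)
Vars per step = 24
Total = 24 * 85 = 2040

2040


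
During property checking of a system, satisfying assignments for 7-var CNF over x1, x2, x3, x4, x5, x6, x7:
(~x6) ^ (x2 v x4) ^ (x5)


CNF with 3 clauses over 7 vars (128 assignments).
An assignment satisfies CNF iff every clause has >=1 true literal.
Check each row (bits = x1,x2,x3,x4,x5,x6,x7; clause T/F shown):
  row 0 [0000000]: clauses=TFF -> 0
  row 1 [0000001]: clauses=TFF -> 0
  row 2 [0000010]: clauses=FFF -> 0
  row 3 [0000011]: clauses=FFF -> 0
  row 4 [0000100]: clauses=TFT -> 0
  (every remaining row is evaluated the same way; all 128 results are listed next)
Full result column, 8 rows per line (x1,x2,x3,x4 fixed per line; x5,x6,x7 runs 000..111 left to right):
  rows 0-7 [x1,x2,x3,x4=0000]: 00000000  (ones: 0)
  rows 8-15 [x1,x2,x3,x4=0001]: 00001100  (ones: 2)
  rows 16-23 [x1,x2,x3,x4=0010]: 00000000  (ones: 0)
  rows 24-31 [x1,x2,x3,x4=0011]: 00001100  (ones: 2)
  rows 32-39 [x1,x2,x3,x4=0100]: 00001100  (ones: 2)
  rows 40-47 [x1,x2,x3,x4=0101]: 00001100  (ones: 2)
  rows 48-55 [x1,x2,x3,x4=0110]: 00001100  (ones: 2)
  rows 56-63 [x1,x2,x3,x4=0111]: 00001100  (ones: 2)
  rows 64-71 [x1,x2,x3,x4=1000]: 00000000  (ones: 0)
  rows 72-79 [x1,x2,x3,x4=1001]: 00001100  (ones: 2)
  rows 80-87 [x1,x2,x3,x4=1010]: 00000000  (ones: 0)
  rows 88-95 [x1,x2,x3,x4=1011]: 00001100  (ones: 2)
  rows 96-103 [x1,x2,x3,x4=1100]: 00001100  (ones: 2)
  rows 104-111 [x1,x2,x3,x4=1101]: 00001100  (ones: 2)
  rows 112-119 [x1,x2,x3,x4=1110]: 00001100  (ones: 2)
  rows 120-127 [x1,x2,x3,x4=1111]: 00001100  (ones: 2)
Satisfying assignments = 0+2+0+2+2+2+2+2+0+2+0+2+2+2+2+2 = 24

24


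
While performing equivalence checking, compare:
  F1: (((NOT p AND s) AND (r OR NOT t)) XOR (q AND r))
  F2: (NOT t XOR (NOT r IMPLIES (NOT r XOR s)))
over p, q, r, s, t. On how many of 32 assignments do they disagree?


F1 = (((NOT p AND s) AND (r OR NOT t)) XOR (q AND r))
F2 = (NOT t XOR (NOT r IMPLIES (NOT r XOR s)))
Evaluate both on each of 32 rows (bits = p,q,r,s,t):
  row 0 [00000]: F1=0 F2=0 -> 0
  row 1 [00001]: F1=0 F2=1 (differ) -> 1
  row 2 [00010]: F1=1 F2=1 -> 0
  row 3 [00011]: F1=0 F2=0 -> 0
  row 4 [00100]: F1=0 F2=0 -> 0
  row 5 [00101]: F1=0 F2=1 (differ) -> 1
  row 6 [00110]: F1=1 F2=0 (differ) -> 1
  row 7 [00111]: F1=1 F2=1 -> 0
  row 8 [01000]: F1=0 F2=0 -> 0
  row 9 [01001]: F1=0 F2=1 (differ) -> 1
  row 10 [01010]: F1=1 F2=1 -> 0
  row 11 [01011]: F1=0 F2=0 -> 0
  row 12 [01100]: F1=1 F2=0 (differ) -> 1
  row 13 [01101]: F1=1 F2=1 -> 0
  row 14 [01110]: F1=0 F2=0 -> 0
  row 15 [01111]: F1=0 F2=1 (differ) -> 1
  row 16 [10000]: F1=0 F2=0 -> 0
  row 17 [10001]: F1=0 F2=1 (differ) -> 1
  row 18 [10010]: F1=0 F2=1 (differ) -> 1
  row 19 [10011]: F1=0 F2=0 -> 0
  row 20 [10100]: F1=0 F2=0 -> 0
  row 21 [10101]: F1=0 F2=1 (differ) -> 1
  row 22 [10110]: F1=0 F2=0 -> 0
  row 23 [10111]: F1=0 F2=1 (differ) -> 1
  row 24 [11000]: F1=0 F2=0 -> 0
  row 25 [11001]: F1=0 F2=1 (differ) -> 1
  row 26 [11010]: F1=0 F2=1 (differ) -> 1
  row 27 [11011]: F1=0 F2=0 -> 0
  row 28 [11100]: F1=1 F2=0 (differ) -> 1
  row 29 [11101]: F1=1 F2=1 -> 0
  row 30 [11110]: F1=1 F2=0 (differ) -> 1
  row 31 [11111]: F1=1 F2=1 -> 0
Full result column, 8 rows per line (p,q fixed per line; r,s,t runs 000..111 left to right):
  rows 0-7 [p,q=00]: 01000110  (ones: 3)
  rows 8-15 [p,q=01]: 01001001  (ones: 3)
  rows 16-23 [p,q=10]: 01100101  (ones: 4)
  rows 24-31 [p,q=11]: 01101010  (ones: 4)
Disagreements = 3+3+4+4 = 14

14


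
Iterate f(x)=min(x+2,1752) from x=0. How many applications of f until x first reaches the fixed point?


Step 1: x=0, cap=1752, increment=2
Step 2: x grows by 2 each step until capped at 1752; fixed point is x=1752
Step 3: iterations = ceil(1752/2) = 876

876


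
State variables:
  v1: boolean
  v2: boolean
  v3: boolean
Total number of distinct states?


State space = product of domain sizes of all variables.
Domain sizes:
  v1 (boolean): 2
  v2 (boolean): 2
  v3 (boolean): 2
Product = 2 * 2 * 2 = 8

8


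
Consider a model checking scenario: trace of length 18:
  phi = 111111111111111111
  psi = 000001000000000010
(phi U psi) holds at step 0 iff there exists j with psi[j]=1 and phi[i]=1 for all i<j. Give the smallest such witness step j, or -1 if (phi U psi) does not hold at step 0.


(phi U psi) at 0: need smallest j with psi[j]=1 and phi[i]=1 for all i in [0,j).
Scan from step 0:
  step 0: phi=1, psi=0 -> continue
  step 1: phi=1, psi=0 -> continue
  step 2: phi=1, psi=0 -> continue
  step 3: phi=1, psi=0 -> continue
  step 5: psi=1 and phi held for [0,5) -> witness found
Witness step = 5

5


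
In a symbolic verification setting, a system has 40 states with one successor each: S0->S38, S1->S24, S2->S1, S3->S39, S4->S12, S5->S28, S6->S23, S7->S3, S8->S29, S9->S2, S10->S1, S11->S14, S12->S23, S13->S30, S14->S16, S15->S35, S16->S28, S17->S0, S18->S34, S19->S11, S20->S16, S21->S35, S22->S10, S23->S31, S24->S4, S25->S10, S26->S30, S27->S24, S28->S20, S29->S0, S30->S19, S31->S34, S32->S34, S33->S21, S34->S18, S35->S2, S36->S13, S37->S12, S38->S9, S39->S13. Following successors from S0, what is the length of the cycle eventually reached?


Trace from S0 until a state repeats:
  S0 -> S38 -> S9 -> S2 -> S1 -> S24 -> S4 -> S12 -> S23 -> S31 -> S34 -> S18 -> S34
S34 first seen at step 10, revisited at step 12.
Cycle length = 12 - 10 = 2

2


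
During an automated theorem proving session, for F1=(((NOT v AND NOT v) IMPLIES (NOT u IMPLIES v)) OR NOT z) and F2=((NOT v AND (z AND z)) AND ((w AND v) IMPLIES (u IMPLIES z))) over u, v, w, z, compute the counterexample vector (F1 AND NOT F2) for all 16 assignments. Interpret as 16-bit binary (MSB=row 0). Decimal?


F1 = (((NOT v AND NOT v) IMPLIES (NOT u IMPLIES v)) OR NOT z)
F2 = ((NOT v AND (z AND z)) AND ((w AND v) IMPLIES (u IMPLIES z)))
Counterexample to F1=>F2 is where F1=1 and F2=0.
Evaluate each row (bits = u,v,w,z, MSB first):
  row 0 [0000]: F1=1 F2=0 -> F1&~F2 -> 1
  row 1 [0001]: F1=0 F2=1 -> F1&~F2 -> 0
  row 2 [0010]: F1=1 F2=0 -> F1&~F2 -> 1
  row 3 [0011]: F1=0 F2=1 -> F1&~F2 -> 0
  row 4 [0100]: F1=1 F2=0 -> F1&~F2 -> 1
  row 5 [0101]: F1=1 F2=0 -> F1&~F2 -> 1
  row 6 [0110]: F1=1 F2=0 -> F1&~F2 -> 1
  row 7 [0111]: F1=1 F2=0 -> F1&~F2 -> 1
  row 8 [1000]: F1=1 F2=0 -> F1&~F2 -> 1
  row 9 [1001]: F1=1 F2=1 -> F1&~F2 -> 0
  row 10 [1010]: F1=1 F2=0 -> F1&~F2 -> 1
  row 11 [1011]: F1=1 F2=1 -> F1&~F2 -> 0
  row 12 [1100]: F1=1 F2=0 -> F1&~F2 -> 1
  row 13 [1101]: F1=1 F2=0 -> F1&~F2 -> 1
  row 14 [1110]: F1=1 F2=0 -> F1&~F2 -> 1
  row 15 [1111]: F1=1 F2=0 -> F1&~F2 -> 1
Full result column, 4 rows per line (u,v fixed per line; w,z runs 00..11 left to right):
  rows 0-3 [u,v=00]: 1010  = hex A
  rows 4-7 [u,v=01]: 1111  = hex F
  rows 8-11 [u,v=10]: 1010  = hex A
  rows 12-15 [u,v=11]: 1111  = hex F
Counterexample vector (row 0 .. row 15) = 1010111110101111
Output column grouped in 4s = 1010 1111 1010 1111 = 0xAFAF
Convert to decimal digit by digit (value = value*16 + digit):
  A -> 10
  10*16 + 15 (F) = 175
  175*16 + 10 (A) = 2810
  2810*16 + 15 (F) = 44975
Decimal = 44975

44975


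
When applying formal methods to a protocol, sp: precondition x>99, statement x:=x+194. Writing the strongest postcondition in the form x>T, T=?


Formula: sp(P, x:=E) = exists old_x. (x = E[old_x/x]) AND P[old_x/x] (old_x is the value of x before the assignment; eliminate old_x by solving x = E[old_x/x] for old_x)
Step 1: Precondition P: x>99, i.e. old_x > 99
Step 2: Assignment gives x = old_x + 194, so old_x = x - 194
Step 3: Substitute into P: x - 194 > 99
Step 4: Simplify: x > 99+194 = 293

293


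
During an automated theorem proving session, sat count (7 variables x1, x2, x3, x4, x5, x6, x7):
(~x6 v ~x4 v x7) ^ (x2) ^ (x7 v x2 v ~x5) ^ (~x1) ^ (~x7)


CNF with 5 clauses over 7 vars (128 assignments).
An assignment satisfies CNF iff every clause has >=1 true literal.
Check each row (bits = x1,x2,x3,x4,x5,x6,x7; clause T/F shown):
  row 0 [0000000]: clauses=TFTTT -> 0
  row 1 [0000001]: clauses=TFTTF -> 0
  row 2 [0000010]: clauses=TFTTT -> 0
  row 3 [0000011]: clauses=TFTTF -> 0
  row 4 [0000100]: clauses=TFFTT -> 0
  (every remaining row is evaluated the same way; all 128 results are listed next)
Full result column, 8 rows per line (x1,x2,x3,x4 fixed per line; x5,x6,x7 runs 000..111 left to right):
  rows 0-7 [x1,x2,x3,x4=0000]: 00000000  (ones: 0)
  rows 8-15 [x1,x2,x3,x4=0001]: 00000000  (ones: 0)
  rows 16-23 [x1,x2,x3,x4=0010]: 00000000  (ones: 0)
  rows 24-31 [x1,x2,x3,x4=0011]: 00000000  (ones: 0)
  rows 32-39 [x1,x2,x3,x4=0100]: 10101010  (ones: 4)
  rows 40-47 [x1,x2,x3,x4=0101]: 10001000  (ones: 2)
  rows 48-55 [x1,x2,x3,x4=0110]: 10101010  (ones: 4)
  rows 56-63 [x1,x2,x3,x4=0111]: 10001000  (ones: 2)
  rows 64-71 [x1,x2,x3,x4=1000]: 00000000  (ones: 0)
  rows 72-79 [x1,x2,x3,x4=1001]: 00000000  (ones: 0)
  rows 80-87 [x1,x2,x3,x4=1010]: 00000000  (ones: 0)
  rows 88-95 [x1,x2,x3,x4=1011]: 00000000  (ones: 0)
  rows 96-103 [x1,x2,x3,x4=1100]: 00000000  (ones: 0)
  rows 104-111 [x1,x2,x3,x4=1101]: 00000000  (ones: 0)
  rows 112-119 [x1,x2,x3,x4=1110]: 00000000  (ones: 0)
  rows 120-127 [x1,x2,x3,x4=1111]: 00000000  (ones: 0)
Satisfying assignments = 0+0+0+0+4+2+4+2+0+0+0+0+0+0+0+0 = 12

12


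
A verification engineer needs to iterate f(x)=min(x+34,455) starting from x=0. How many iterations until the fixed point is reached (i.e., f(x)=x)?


Step 1: x=0, cap=455, increment=34
Step 2: x grows by 34 each step until capped at 455; fixed point is x=455
Step 3: iterations = ceil(455/34) = 14

14


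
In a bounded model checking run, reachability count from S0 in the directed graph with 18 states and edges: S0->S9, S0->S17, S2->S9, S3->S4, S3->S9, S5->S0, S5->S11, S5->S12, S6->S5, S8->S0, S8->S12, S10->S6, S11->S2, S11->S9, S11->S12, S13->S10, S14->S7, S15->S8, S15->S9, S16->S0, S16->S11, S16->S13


BFS from S0:
  layer 0: {S0}
  layer 1: {S9, S17}
Reachable set: {S0, S9, S17}
Count = 3

3


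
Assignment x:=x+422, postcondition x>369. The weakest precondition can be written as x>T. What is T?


Formula: wp(x:=E, P) = P[E/x] (substitute E for x in postcondition)
Step 1: Postcondition: x>369
Step 2: Substitute x+422 for x: x+422>369
Step 3: Solve for x: x > 369-422 = -53

-53


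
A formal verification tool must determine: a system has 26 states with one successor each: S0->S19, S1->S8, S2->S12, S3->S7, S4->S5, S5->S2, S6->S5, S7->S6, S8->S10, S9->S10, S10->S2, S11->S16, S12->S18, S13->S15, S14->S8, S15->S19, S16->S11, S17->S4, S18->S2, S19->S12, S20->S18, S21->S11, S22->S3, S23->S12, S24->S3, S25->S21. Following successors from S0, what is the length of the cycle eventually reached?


Trace from S0 until a state repeats:
  S0 -> S19 -> S12 -> S18 -> S2 -> S12
S12 first seen at step 2, revisited at step 5.
Cycle length = 5 - 2 = 3

3


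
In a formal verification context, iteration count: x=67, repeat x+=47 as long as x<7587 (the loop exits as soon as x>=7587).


Step 1: x goes from 67 toward 7587 by 47; the body runs while x<7587, so iterations = ceil((bound-start)/step)
Step 2: Distance=7520
Step 3: ceil(7520/47)=160

160


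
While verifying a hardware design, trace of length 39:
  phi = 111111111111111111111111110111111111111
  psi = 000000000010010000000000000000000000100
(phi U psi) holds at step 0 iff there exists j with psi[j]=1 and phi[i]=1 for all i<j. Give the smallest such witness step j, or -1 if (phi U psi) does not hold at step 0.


(phi U psi) at 0: need smallest j with psi[j]=1 and phi[i]=1 for all i in [0,j).
Scan from step 0:
  step 0: phi=1, psi=0 -> continue
  step 1: phi=1, psi=0 -> continue
  step 2: phi=1, psi=0 -> continue
  step 3: phi=1, psi=0 -> continue
  step 10: psi=1 and phi held for [0,10) -> witness found
Witness step = 10

10


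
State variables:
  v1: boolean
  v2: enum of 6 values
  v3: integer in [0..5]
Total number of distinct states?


State space = product of domain sizes of all variables.
Domain sizes:
  v1 (boolean): 2
  v2 (enum of 6 values): 6
  v3 (integer in [0..5]): 6
Product = 2 * 6 * 6 = 72

72


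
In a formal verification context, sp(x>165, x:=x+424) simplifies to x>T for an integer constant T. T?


Formula: sp(P, x:=E) = exists old_x. (x = E[old_x/x]) AND P[old_x/x] (old_x is the value of x before the assignment; eliminate old_x by solving x = E[old_x/x] for old_x)
Step 1: Precondition P: x>165, i.e. old_x > 165
Step 2: Assignment gives x = old_x + 424, so old_x = x - 424
Step 3: Substitute into P: x - 424 > 165
Step 4: Simplify: x > 165+424 = 589

589


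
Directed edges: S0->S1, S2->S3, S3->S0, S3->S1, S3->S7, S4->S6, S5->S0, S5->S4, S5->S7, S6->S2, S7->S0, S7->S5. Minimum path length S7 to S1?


BFS layer-by-layer from S7:
  dist 0: {S7}
  dist 1: {S0, S5}
  dist 2: {S1, S4}
  -> S1 reached at distance 2
Shortest path length = 2

2


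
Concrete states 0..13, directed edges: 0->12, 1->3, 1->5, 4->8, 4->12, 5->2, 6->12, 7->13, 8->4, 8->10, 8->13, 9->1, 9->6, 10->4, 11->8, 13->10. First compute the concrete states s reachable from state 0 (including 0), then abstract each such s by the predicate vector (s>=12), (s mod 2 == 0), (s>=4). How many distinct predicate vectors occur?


BFS from 0:
Concrete reachable: {0, 12}
Abstract via predicates (s>=12), (s mod 2 == 0), (s>=4):
  (0,1,0) <- {0}
  (1,1,1) <- {12}
Distinct abstract states = 2

2


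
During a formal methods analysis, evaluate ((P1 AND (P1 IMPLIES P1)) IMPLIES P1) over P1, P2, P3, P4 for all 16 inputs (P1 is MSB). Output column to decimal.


Formula: ((P1 AND (P1 IMPLIES P1)) IMPLIES P1) over P1, P2, P3, P4 (16 rows)
Evaluate each row (bits = P1,P2,P3,P4, MSB first):
  row 0 [0000]: ((0 AND (0 IMPLIES 0)) IMPLIES 0) -> 1
  row 1 [0001]: ((0 AND (0 IMPLIES 0)) IMPLIES 0) -> 1
  row 2 [0010]: ((0 AND (0 IMPLIES 0)) IMPLIES 0) -> 1
  row 3 [0011]: ((0 AND (0 IMPLIES 0)) IMPLIES 0) -> 1
  row 4 [0100]: ((0 AND (0 IMPLIES 0)) IMPLIES 0) -> 1
  row 5 [0101]: ((0 AND (0 IMPLIES 0)) IMPLIES 0) -> 1
  row 6 [0110]: ((0 AND (0 IMPLIES 0)) IMPLIES 0) -> 1
  row 7 [0111]: ((0 AND (0 IMPLIES 0)) IMPLIES 0) -> 1
  row 8 [1000]: ((1 AND (1 IMPLIES 1)) IMPLIES 1) -> 1
  row 9 [1001]: ((1 AND (1 IMPLIES 1)) IMPLIES 1) -> 1
  row 10 [1010]: ((1 AND (1 IMPLIES 1)) IMPLIES 1) -> 1
  row 11 [1011]: ((1 AND (1 IMPLIES 1)) IMPLIES 1) -> 1
  row 12 [1100]: ((1 AND (1 IMPLIES 1)) IMPLIES 1) -> 1
  row 13 [1101]: ((1 AND (1 IMPLIES 1)) IMPLIES 1) -> 1
  row 14 [1110]: ((1 AND (1 IMPLIES 1)) IMPLIES 1) -> 1
  row 15 [1111]: ((1 AND (1 IMPLIES 1)) IMPLIES 1) -> 1
Full result column, 4 rows per line (P1,P2 fixed per line; P3,P4 runs 00..11 left to right):
  rows 0-3 [P1,P2=00]: 1111  = hex F
  rows 4-7 [P1,P2=01]: 1111  = hex F
  rows 8-11 [P1,P2=10]: 1111  = hex F
  rows 12-15 [P1,P2=11]: 1111  = hex F
Output column (row 0 .. row 15) = 1111111111111111
Output column grouped in 4s = 1111 1111 1111 1111 = 0xFFFF
Convert to decimal digit by digit (value = value*16 + digit):
  F -> 15
  15*16 + 15 (F) = 255
  255*16 + 15 (F) = 4095
  4095*16 + 15 (F) = 65535
Decimal = 65535

65535


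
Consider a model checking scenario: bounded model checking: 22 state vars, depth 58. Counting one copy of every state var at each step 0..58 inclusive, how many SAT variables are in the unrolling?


BMC unrolls to depth k, creating one copy of each state var for steps 0..k.
Step count = 58 + 1 = 59 (steps 0 through 58)
Vars per step = 22
Total = 22 * 59 = 1298

1298


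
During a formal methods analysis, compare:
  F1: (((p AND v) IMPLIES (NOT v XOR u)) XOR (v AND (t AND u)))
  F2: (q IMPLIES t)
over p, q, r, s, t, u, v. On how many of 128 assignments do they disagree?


F1 = (((p AND v) IMPLIES (NOT v XOR u)) XOR (v AND (t AND u)))
F2 = (q IMPLIES t)
Evaluate both on each of 128 rows (bits = p,q,r,s,t,u,v):
  row 0 [0000000]: F1=1 F2=1 -> 0
  row 1 [0000001]: F1=1 F2=1 -> 0
  row 2 [0000010]: F1=1 F2=1 -> 0
  row 3 [0000011]: F1=1 F2=1 -> 0
  row 4 [0000100]: F1=1 F2=1 -> 0
  (every remaining row is evaluated the same way; all 128 results are listed next)
Full result column, 8 rows per line (p,q,r,s fixed per line; t,u,v runs 000..111 left to right):
  rows 0-7 [p,q,r,s=0000]: 00000001  (ones: 1)
  rows 8-15 [p,q,r,s=0001]: 00000001  (ones: 1)
  rows 16-23 [p,q,r,s=0010]: 00000001  (ones: 1)
  rows 24-31 [p,q,r,s=0011]: 00000001  (ones: 1)
  rows 32-39 [p,q,r,s=0100]: 11110001  (ones: 5)
  rows 40-47 [p,q,r,s=0101]: 11110001  (ones: 5)
  rows 48-55 [p,q,r,s=0110]: 11110001  (ones: 5)
  rows 56-63 [p,q,r,s=0111]: 11110001  (ones: 5)
  rows 64-71 [p,q,r,s=1000]: 01000101  (ones: 3)
  rows 72-79 [p,q,r,s=1001]: 01000101  (ones: 3)
  rows 80-87 [p,q,r,s=1010]: 01000101  (ones: 3)
  rows 88-95 [p,q,r,s=1011]: 01000101  (ones: 3)
  rows 96-103 [p,q,r,s=1100]: 10110101  (ones: 5)
  rows 104-111 [p,q,r,s=1101]: 10110101  (ones: 5)
  rows 112-119 [p,q,r,s=1110]: 10110101  (ones: 5)
  rows 120-127 [p,q,r,s=1111]: 10110101  (ones: 5)
Disagreements = 1+1+1+1+5+5+5+5+3+3+3+3+5+5+5+5 = 56

56


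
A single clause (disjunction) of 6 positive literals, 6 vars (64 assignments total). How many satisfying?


Step 1: Total=2^6=64
Step 2: Unsat when all 6 false: 2^0=1
Step 3: Sat=64-1=63

63


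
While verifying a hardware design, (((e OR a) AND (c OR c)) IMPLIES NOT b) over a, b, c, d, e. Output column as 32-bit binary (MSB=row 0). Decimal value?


Formula: (((e OR a) AND (c OR c)) IMPLIES NOT b) over a, b, c, d, e (32 rows)
Evaluate each row (bits = a,b,c,d,e, MSB first):
  row 0 [00000]: (((0 OR 0) AND (0 OR 0)) IMPLIES NOT 0) -> 1
  row 1 [00001]: (((1 OR 0) AND (0 OR 0)) IMPLIES NOT 0) -> 1
  row 2 [00010]: (((0 OR 0) AND (0 OR 0)) IMPLIES NOT 0) -> 1
  row 3 [00011]: (((1 OR 0) AND (0 OR 0)) IMPLIES NOT 0) -> 1
  row 4 [00100]: (((0 OR 0) AND (1 OR 1)) IMPLIES NOT 0) -> 1
  row 5 [00101]: (((1 OR 0) AND (1 OR 1)) IMPLIES NOT 0) -> 1
  row 6 [00110]: (((0 OR 0) AND (1 OR 1)) IMPLIES NOT 0) -> 1
  row 7 [00111]: (((1 OR 0) AND (1 OR 1)) IMPLIES NOT 0) -> 1
  row 8 [01000]: (((0 OR 0) AND (0 OR 0)) IMPLIES NOT 1) -> 1
  row 9 [01001]: (((1 OR 0) AND (0 OR 0)) IMPLIES NOT 1) -> 1
  row 10 [01010]: (((0 OR 0) AND (0 OR 0)) IMPLIES NOT 1) -> 1
  row 11 [01011]: (((1 OR 0) AND (0 OR 0)) IMPLIES NOT 1) -> 1
  row 12 [01100]: (((0 OR 0) AND (1 OR 1)) IMPLIES NOT 1) -> 1
  row 13 [01101]: (((1 OR 0) AND (1 OR 1)) IMPLIES NOT 1) -> 0
  row 14 [01110]: (((0 OR 0) AND (1 OR 1)) IMPLIES NOT 1) -> 1
  row 15 [01111]: (((1 OR 0) AND (1 OR 1)) IMPLIES NOT 1) -> 0
  row 16 [10000]: (((0 OR 1) AND (0 OR 0)) IMPLIES NOT 0) -> 1
  row 17 [10001]: (((1 OR 1) AND (0 OR 0)) IMPLIES NOT 0) -> 1
  row 18 [10010]: (((0 OR 1) AND (0 OR 0)) IMPLIES NOT 0) -> 1
  row 19 [10011]: (((1 OR 1) AND (0 OR 0)) IMPLIES NOT 0) -> 1
  row 20 [10100]: (((0 OR 1) AND (1 OR 1)) IMPLIES NOT 0) -> 1
  row 21 [10101]: (((1 OR 1) AND (1 OR 1)) IMPLIES NOT 0) -> 1
  row 22 [10110]: (((0 OR 1) AND (1 OR 1)) IMPLIES NOT 0) -> 1
  row 23 [10111]: (((1 OR 1) AND (1 OR 1)) IMPLIES NOT 0) -> 1
  row 24 [11000]: (((0 OR 1) AND (0 OR 0)) IMPLIES NOT 1) -> 1
  row 25 [11001]: (((1 OR 1) AND (0 OR 0)) IMPLIES NOT 1) -> 1
  row 26 [11010]: (((0 OR 1) AND (0 OR 0)) IMPLIES NOT 1) -> 1
  row 27 [11011]: (((1 OR 1) AND (0 OR 0)) IMPLIES NOT 1) -> 1
  row 28 [11100]: (((0 OR 1) AND (1 OR 1)) IMPLIES NOT 1) -> 0
  row 29 [11101]: (((1 OR 1) AND (1 OR 1)) IMPLIES NOT 1) -> 0
  row 30 [11110]: (((0 OR 1) AND (1 OR 1)) IMPLIES NOT 1) -> 0
  row 31 [11111]: (((1 OR 1) AND (1 OR 1)) IMPLIES NOT 1) -> 0
Full result column, 4 rows per line (a,b,c fixed per line; d,e runs 00..11 left to right):
  rows 0-3 [a,b,c=000]: 1111  = hex F
  rows 4-7 [a,b,c=001]: 1111  = hex F
  rows 8-11 [a,b,c=010]: 1111  = hex F
  rows 12-15 [a,b,c=011]: 1010  = hex A
  rows 16-19 [a,b,c=100]: 1111  = hex F
  rows 20-23 [a,b,c=101]: 1111  = hex F
  rows 24-27 [a,b,c=110]: 1111  = hex F
  rows 28-31 [a,b,c=111]: 0000  = hex 0
Output column (row 0 .. row 31) = 11111111111110101111111111110000
Output column grouped in 4s = 1111 1111 1111 1010 1111 1111 1111 0000 = 0xFFFAFFF0
Convert to decimal digit by digit (value = value*16 + digit):
  F -> 15
  15*16 + 15 (F) = 255
  255*16 + 15 (F) = 4095
  4095*16 + 10 (A) = 65530
  65530*16 + 15 (F) = 1048495
  1048495*16 + 15 (F) = 16775935
  16775935*16 + 15 (F) = 268414975
  268414975*16 + 0 = 4294639600
Decimal = 4294639600

4294639600


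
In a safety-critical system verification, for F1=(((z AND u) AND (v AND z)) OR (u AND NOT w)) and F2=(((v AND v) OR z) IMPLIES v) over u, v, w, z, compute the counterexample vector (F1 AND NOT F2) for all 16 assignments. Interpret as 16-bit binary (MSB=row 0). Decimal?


F1 = (((z AND u) AND (v AND z)) OR (u AND NOT w))
F2 = (((v AND v) OR z) IMPLIES v)
Counterexample to F1=>F2 is where F1=1 and F2=0.
Evaluate each row (bits = u,v,w,z, MSB first):
  row 0 [0000]: F1=0 F2=1 -> F1&~F2 -> 0
  row 1 [0001]: F1=0 F2=0 -> F1&~F2 -> 0
  row 2 [0010]: F1=0 F2=1 -> F1&~F2 -> 0
  row 3 [0011]: F1=0 F2=0 -> F1&~F2 -> 0
  row 4 [0100]: F1=0 F2=1 -> F1&~F2 -> 0
  row 5 [0101]: F1=0 F2=1 -> F1&~F2 -> 0
  row 6 [0110]: F1=0 F2=1 -> F1&~F2 -> 0
  row 7 [0111]: F1=0 F2=1 -> F1&~F2 -> 0
  row 8 [1000]: F1=1 F2=1 -> F1&~F2 -> 0
  row 9 [1001]: F1=1 F2=0 -> F1&~F2 -> 1
  row 10 [1010]: F1=0 F2=1 -> F1&~F2 -> 0
  row 11 [1011]: F1=0 F2=0 -> F1&~F2 -> 0
  row 12 [1100]: F1=1 F2=1 -> F1&~F2 -> 0
  row 13 [1101]: F1=1 F2=1 -> F1&~F2 -> 0
  row 14 [1110]: F1=0 F2=1 -> F1&~F2 -> 0
  row 15 [1111]: F1=1 F2=1 -> F1&~F2 -> 0
Full result column, 4 rows per line (u,v fixed per line; w,z runs 00..11 left to right):
  rows 0-3 [u,v=00]: 0000  = hex 0
  rows 4-7 [u,v=01]: 0000  = hex 0
  rows 8-11 [u,v=10]: 0100  = hex 4
  rows 12-15 [u,v=11]: 0000  = hex 0
Counterexample vector (row 0 .. row 15) = 0000000001000000
Output column grouped in 4s = 0000 0000 0100 0000 = 0x0040
Convert to decimal digit by digit (value = value*16 + digit):
  0 -> 0
  0*16 + 0 = 0
  0*16 + 4 = 4
  4*16 + 0 = 64
Decimal = 64

64


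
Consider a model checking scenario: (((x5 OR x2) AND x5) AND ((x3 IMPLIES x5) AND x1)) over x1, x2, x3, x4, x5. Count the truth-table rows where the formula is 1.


Formula: (((x5 OR x2) AND x5) AND ((x3 IMPLIES x5) AND x1)) over 5 vars (32 rows)
Evaluate each row (x1, x2, x3, x4, x5 as bits, MSB first):
  row 0 [00000]: (((0 OR 0) AND 0) AND ((0 IMPLIES 0) AND 0)) -> 0
  row 1 [00001]: (((1 OR 0) AND 1) AND ((0 IMPLIES 1) AND 0)) -> 0
  row 2 [00010]: (((0 OR 0) AND 0) AND ((0 IMPLIES 0) AND 0)) -> 0
  row 3 [00011]: (((1 OR 0) AND 1) AND ((0 IMPLIES 1) AND 0)) -> 0
  row 4 [00100]: (((0 OR 0) AND 0) AND ((1 IMPLIES 0) AND 0)) -> 0
  row 5 [00101]: (((1 OR 0) AND 1) AND ((1 IMPLIES 1) AND 0)) -> 0
  row 6 [00110]: (((0 OR 0) AND 0) AND ((1 IMPLIES 0) AND 0)) -> 0
  row 7 [00111]: (((1 OR 0) AND 1) AND ((1 IMPLIES 1) AND 0)) -> 0
  row 8 [01000]: (((0 OR 1) AND 0) AND ((0 IMPLIES 0) AND 0)) -> 0
  row 9 [01001]: (((1 OR 1) AND 1) AND ((0 IMPLIES 1) AND 0)) -> 0
  row 10 [01010]: (((0 OR 1) AND 0) AND ((0 IMPLIES 0) AND 0)) -> 0
  row 11 [01011]: (((1 OR 1) AND 1) AND ((0 IMPLIES 1) AND 0)) -> 0
  row 12 [01100]: (((0 OR 1) AND 0) AND ((1 IMPLIES 0) AND 0)) -> 0
  row 13 [01101]: (((1 OR 1) AND 1) AND ((1 IMPLIES 1) AND 0)) -> 0
  row 14 [01110]: (((0 OR 1) AND 0) AND ((1 IMPLIES 0) AND 0)) -> 0
  row 15 [01111]: (((1 OR 1) AND 1) AND ((1 IMPLIES 1) AND 0)) -> 0
  row 16 [10000]: (((0 OR 0) AND 0) AND ((0 IMPLIES 0) AND 1)) -> 0
  row 17 [10001]: (((1 OR 0) AND 1) AND ((0 IMPLIES 1) AND 1)) -> 1
  row 18 [10010]: (((0 OR 0) AND 0) AND ((0 IMPLIES 0) AND 1)) -> 0
  row 19 [10011]: (((1 OR 0) AND 1) AND ((0 IMPLIES 1) AND 1)) -> 1
  row 20 [10100]: (((0 OR 0) AND 0) AND ((1 IMPLIES 0) AND 1)) -> 0
  row 21 [10101]: (((1 OR 0) AND 1) AND ((1 IMPLIES 1) AND 1)) -> 1
  row 22 [10110]: (((0 OR 0) AND 0) AND ((1 IMPLIES 0) AND 1)) -> 0
  row 23 [10111]: (((1 OR 0) AND 1) AND ((1 IMPLIES 1) AND 1)) -> 1
  row 24 [11000]: (((0 OR 1) AND 0) AND ((0 IMPLIES 0) AND 1)) -> 0
  row 25 [11001]: (((1 OR 1) AND 1) AND ((0 IMPLIES 1) AND 1)) -> 1
  row 26 [11010]: (((0 OR 1) AND 0) AND ((0 IMPLIES 0) AND 1)) -> 0
  row 27 [11011]: (((1 OR 1) AND 1) AND ((0 IMPLIES 1) AND 1)) -> 1
  row 28 [11100]: (((0 OR 1) AND 0) AND ((1 IMPLIES 0) AND 1)) -> 0
  row 29 [11101]: (((1 OR 1) AND 1) AND ((1 IMPLIES 1) AND 1)) -> 1
  row 30 [11110]: (((0 OR 1) AND 0) AND ((1 IMPLIES 0) AND 1)) -> 0
  row 31 [11111]: (((1 OR 1) AND 1) AND ((1 IMPLIES 1) AND 1)) -> 1
Full result column, 8 rows per line (x1,x2 fixed per line; x3,x4,x5 runs 000..111 left to right):
  rows 0-7 [x1,x2=00]: 00000000  (ones: 0)
  rows 8-15 [x1,x2=01]: 00000000  (ones: 0)
  rows 16-23 [x1,x2=10]: 01010101  (ones: 4)
  rows 24-31 [x1,x2=11]: 01010101  (ones: 4)
Count of 1-rows = 0+0+4+4 = 8

8


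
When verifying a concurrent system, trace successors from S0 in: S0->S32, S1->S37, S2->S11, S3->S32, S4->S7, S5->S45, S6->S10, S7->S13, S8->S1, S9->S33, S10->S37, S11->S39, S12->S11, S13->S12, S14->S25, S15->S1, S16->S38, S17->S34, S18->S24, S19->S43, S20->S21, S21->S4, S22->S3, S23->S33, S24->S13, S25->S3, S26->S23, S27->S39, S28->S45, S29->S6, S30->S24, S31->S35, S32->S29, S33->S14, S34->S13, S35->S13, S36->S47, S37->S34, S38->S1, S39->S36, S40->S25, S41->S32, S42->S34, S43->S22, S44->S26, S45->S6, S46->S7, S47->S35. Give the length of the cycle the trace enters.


Trace from S0 until a state repeats:
  S0 -> S32 -> S29 -> S6 -> S10 -> S37 -> S34 -> S13 -> S12 -> S11 -> S39 -> S36 -> S47 -> S35 -> S13
S13 first seen at step 7, revisited at step 14.
Cycle length = 14 - 7 = 7

7


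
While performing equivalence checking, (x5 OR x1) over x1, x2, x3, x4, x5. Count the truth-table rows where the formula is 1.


Formula: (x5 OR x1) over 5 vars (32 rows)
Evaluate each row (x1, x2, x3, x4, x5 as bits, MSB first):
  row 0 [00000]: (0 OR 0) -> 0
  row 1 [00001]: (1 OR 0) -> 1
  row 2 [00010]: (0 OR 0) -> 0
  row 3 [00011]: (1 OR 0) -> 1
  row 4 [00100]: (0 OR 0) -> 0
  row 5 [00101]: (1 OR 0) -> 1
  row 6 [00110]: (0 OR 0) -> 0
  row 7 [00111]: (1 OR 0) -> 1
  row 8 [01000]: (0 OR 0) -> 0
  row 9 [01001]: (1 OR 0) -> 1
  row 10 [01010]: (0 OR 0) -> 0
  row 11 [01011]: (1 OR 0) -> 1
  row 12 [01100]: (0 OR 0) -> 0
  row 13 [01101]: (1 OR 0) -> 1
  row 14 [01110]: (0 OR 0) -> 0
  row 15 [01111]: (1 OR 0) -> 1
  row 16 [10000]: (0 OR 1) -> 1
  row 17 [10001]: (1 OR 1) -> 1
  row 18 [10010]: (0 OR 1) -> 1
  row 19 [10011]: (1 OR 1) -> 1
  row 20 [10100]: (0 OR 1) -> 1
  row 21 [10101]: (1 OR 1) -> 1
  row 22 [10110]: (0 OR 1) -> 1
  row 23 [10111]: (1 OR 1) -> 1
  row 24 [11000]: (0 OR 1) -> 1
  row 25 [11001]: (1 OR 1) -> 1
  row 26 [11010]: (0 OR 1) -> 1
  row 27 [11011]: (1 OR 1) -> 1
  row 28 [11100]: (0 OR 1) -> 1
  row 29 [11101]: (1 OR 1) -> 1
  row 30 [11110]: (0 OR 1) -> 1
  row 31 [11111]: (1 OR 1) -> 1
Full result column, 8 rows per line (x1,x2 fixed per line; x3,x4,x5 runs 000..111 left to right):
  rows 0-7 [x1,x2=00]: 01010101  (ones: 4)
  rows 8-15 [x1,x2=01]: 01010101  (ones: 4)
  rows 16-23 [x1,x2=10]: 11111111  (ones: 8)
  rows 24-31 [x1,x2=11]: 11111111  (ones: 8)
Count of 1-rows = 4+4+8+8 = 24

24
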